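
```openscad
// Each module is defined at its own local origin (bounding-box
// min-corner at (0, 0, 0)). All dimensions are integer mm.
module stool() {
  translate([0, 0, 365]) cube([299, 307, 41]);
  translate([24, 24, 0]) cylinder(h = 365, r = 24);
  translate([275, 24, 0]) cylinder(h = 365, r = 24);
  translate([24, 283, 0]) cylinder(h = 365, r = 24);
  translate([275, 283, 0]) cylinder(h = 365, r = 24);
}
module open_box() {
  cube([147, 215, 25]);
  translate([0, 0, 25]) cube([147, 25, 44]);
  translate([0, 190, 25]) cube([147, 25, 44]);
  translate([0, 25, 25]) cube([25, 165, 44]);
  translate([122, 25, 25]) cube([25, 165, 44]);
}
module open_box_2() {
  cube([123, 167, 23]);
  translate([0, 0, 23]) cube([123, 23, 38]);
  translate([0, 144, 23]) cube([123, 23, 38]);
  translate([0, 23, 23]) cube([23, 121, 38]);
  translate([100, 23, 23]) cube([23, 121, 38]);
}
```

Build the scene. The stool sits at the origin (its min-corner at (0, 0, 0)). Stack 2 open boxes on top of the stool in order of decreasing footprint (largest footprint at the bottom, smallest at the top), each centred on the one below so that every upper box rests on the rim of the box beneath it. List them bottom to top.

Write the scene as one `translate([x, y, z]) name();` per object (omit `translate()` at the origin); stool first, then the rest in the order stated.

stool();
translate([76, 46, 406]) open_box();
translate([88, 70, 475]) open_box_2();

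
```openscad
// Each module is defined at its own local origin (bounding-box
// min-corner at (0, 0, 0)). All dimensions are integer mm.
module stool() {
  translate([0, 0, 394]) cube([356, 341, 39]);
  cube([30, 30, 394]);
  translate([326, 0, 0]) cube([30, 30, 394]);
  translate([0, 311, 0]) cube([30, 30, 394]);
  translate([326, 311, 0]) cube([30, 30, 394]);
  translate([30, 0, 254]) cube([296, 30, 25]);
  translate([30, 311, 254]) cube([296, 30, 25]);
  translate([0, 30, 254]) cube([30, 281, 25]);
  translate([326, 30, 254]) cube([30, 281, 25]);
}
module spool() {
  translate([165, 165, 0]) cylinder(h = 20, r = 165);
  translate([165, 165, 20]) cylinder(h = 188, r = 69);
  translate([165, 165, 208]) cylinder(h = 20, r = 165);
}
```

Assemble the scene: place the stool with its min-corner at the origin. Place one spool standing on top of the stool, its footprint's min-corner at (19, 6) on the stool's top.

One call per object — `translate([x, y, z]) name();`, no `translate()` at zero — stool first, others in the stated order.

stool();
translate([19, 6, 433]) spool();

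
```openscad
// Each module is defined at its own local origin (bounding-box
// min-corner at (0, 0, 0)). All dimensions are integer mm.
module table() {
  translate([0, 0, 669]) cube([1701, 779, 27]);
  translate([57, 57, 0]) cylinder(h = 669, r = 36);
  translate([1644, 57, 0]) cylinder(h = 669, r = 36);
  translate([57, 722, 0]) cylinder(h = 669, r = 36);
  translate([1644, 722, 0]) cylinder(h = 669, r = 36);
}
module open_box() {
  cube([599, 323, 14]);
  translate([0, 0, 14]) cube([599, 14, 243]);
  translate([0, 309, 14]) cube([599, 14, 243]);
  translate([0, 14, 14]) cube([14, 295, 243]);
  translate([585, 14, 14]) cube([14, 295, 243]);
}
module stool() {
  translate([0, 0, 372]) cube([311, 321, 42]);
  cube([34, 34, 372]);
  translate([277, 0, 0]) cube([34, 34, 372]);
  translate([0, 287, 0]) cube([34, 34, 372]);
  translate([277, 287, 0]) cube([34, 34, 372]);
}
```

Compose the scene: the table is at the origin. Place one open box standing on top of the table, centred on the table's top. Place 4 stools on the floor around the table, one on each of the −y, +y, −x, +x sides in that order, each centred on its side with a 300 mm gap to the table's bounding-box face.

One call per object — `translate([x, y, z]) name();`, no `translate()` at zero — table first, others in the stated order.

table();
translate([551, 228, 696]) open_box();
translate([695, -621, 0]) stool();
translate([695, 1079, 0]) stool();
translate([-611, 229, 0]) stool();
translate([2001, 229, 0]) stool();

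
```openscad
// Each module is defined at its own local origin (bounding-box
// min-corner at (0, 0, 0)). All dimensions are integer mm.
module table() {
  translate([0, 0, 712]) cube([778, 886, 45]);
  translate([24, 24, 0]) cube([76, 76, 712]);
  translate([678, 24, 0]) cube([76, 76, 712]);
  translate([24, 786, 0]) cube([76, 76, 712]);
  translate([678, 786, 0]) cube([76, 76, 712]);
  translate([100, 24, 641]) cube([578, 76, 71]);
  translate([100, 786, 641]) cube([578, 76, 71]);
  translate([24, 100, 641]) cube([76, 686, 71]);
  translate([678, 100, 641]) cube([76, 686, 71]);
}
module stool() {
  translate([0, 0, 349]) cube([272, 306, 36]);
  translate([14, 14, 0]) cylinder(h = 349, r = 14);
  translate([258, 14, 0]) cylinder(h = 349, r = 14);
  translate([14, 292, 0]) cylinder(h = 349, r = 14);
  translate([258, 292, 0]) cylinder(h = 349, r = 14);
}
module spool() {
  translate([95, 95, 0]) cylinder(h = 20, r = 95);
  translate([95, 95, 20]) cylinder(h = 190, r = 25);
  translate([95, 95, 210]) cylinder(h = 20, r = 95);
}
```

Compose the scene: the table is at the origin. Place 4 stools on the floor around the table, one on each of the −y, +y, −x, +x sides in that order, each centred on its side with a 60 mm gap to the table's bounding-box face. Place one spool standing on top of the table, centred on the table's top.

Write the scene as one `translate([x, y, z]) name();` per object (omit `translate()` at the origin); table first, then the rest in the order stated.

table();
translate([253, -366, 0]) stool();
translate([253, 946, 0]) stool();
translate([-332, 290, 0]) stool();
translate([838, 290, 0]) stool();
translate([294, 348, 757]) spool();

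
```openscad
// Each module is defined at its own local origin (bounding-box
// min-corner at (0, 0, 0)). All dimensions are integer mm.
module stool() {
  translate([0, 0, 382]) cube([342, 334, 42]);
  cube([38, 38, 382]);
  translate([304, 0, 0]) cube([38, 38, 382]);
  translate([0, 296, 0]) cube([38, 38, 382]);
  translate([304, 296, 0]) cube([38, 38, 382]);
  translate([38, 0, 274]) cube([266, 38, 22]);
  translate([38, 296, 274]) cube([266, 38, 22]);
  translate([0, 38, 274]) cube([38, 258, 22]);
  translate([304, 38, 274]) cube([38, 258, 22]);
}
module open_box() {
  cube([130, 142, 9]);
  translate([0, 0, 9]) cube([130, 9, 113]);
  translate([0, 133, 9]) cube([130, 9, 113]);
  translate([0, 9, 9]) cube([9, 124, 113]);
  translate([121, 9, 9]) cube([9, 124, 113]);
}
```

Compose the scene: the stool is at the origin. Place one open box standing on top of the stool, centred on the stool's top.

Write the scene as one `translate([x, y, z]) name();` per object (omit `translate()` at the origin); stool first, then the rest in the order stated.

stool();
translate([106, 96, 424]) open_box();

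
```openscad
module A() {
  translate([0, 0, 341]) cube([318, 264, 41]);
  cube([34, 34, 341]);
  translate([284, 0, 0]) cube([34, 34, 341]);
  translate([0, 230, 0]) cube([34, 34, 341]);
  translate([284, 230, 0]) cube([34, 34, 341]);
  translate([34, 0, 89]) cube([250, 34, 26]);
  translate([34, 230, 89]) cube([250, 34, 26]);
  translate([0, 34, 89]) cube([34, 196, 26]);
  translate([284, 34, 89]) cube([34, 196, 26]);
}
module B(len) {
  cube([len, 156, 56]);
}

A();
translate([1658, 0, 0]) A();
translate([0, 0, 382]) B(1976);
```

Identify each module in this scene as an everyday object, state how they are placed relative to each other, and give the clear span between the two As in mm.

A is a stool. B is a beam. A beam spans the tops of two stools. The clear span between the two stools is 1340 mm.

Second stool starts at x = 1658; first ends at x = 318; clear span = 1658 − 318 = 1340 mm.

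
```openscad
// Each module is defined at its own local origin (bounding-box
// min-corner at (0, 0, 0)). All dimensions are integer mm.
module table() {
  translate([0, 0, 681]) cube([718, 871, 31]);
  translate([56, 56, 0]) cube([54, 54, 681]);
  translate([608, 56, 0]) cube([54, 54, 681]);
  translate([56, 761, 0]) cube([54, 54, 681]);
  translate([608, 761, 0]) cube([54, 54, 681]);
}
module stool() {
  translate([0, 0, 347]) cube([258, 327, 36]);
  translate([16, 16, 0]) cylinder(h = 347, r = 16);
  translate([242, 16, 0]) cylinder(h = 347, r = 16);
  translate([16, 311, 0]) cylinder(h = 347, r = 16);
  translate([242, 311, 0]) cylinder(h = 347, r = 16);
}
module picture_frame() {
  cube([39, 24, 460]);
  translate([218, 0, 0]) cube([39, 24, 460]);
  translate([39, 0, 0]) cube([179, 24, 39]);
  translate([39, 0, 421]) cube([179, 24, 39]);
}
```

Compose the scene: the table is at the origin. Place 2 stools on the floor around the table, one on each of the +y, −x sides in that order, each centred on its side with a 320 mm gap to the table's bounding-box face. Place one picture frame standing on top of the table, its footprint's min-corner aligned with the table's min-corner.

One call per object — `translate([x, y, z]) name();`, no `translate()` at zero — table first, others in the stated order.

table();
translate([230, 1191, 0]) stool();
translate([-578, 272, 0]) stool();
translate([0, 0, 712]) picture_frame();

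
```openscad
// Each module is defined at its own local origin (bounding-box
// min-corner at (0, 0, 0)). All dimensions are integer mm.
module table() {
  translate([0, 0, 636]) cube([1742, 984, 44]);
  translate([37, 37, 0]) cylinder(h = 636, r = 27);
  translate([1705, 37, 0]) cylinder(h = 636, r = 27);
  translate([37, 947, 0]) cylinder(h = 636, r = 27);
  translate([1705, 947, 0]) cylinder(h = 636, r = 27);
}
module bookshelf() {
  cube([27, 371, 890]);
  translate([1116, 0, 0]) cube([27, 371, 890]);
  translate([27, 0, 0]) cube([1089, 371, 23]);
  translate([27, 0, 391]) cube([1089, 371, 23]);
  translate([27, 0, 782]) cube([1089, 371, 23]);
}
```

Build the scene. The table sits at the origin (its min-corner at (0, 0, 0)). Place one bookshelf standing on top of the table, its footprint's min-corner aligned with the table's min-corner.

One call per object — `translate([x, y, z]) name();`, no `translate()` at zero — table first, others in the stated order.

table();
translate([0, 0, 680]) bookshelf();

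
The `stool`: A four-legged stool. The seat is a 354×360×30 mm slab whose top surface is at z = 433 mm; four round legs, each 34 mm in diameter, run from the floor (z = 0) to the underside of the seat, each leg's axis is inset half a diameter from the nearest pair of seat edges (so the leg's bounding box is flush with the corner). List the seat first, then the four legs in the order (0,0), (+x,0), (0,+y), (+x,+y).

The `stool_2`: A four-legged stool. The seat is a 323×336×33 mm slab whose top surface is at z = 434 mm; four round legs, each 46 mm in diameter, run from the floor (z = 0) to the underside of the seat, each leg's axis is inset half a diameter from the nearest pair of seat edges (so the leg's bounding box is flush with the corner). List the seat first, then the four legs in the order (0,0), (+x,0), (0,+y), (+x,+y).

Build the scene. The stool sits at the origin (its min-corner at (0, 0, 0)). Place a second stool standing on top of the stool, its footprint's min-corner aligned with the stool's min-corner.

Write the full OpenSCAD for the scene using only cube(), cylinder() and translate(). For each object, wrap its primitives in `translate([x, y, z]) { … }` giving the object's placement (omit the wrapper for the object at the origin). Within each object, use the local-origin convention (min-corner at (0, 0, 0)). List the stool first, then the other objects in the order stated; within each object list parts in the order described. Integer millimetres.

translate([0, 0, 403]) cube([354, 360, 30]);
translate([17, 17, 0]) cylinder(h = 403, r = 17);
translate([337, 17, 0]) cylinder(h = 403, r = 17);
translate([17, 343, 0]) cylinder(h = 403, r = 17);
translate([337, 343, 0]) cylinder(h = 403, r = 17);
translate([0, 0, 433]) {
  translate([0, 0, 401]) cube([323, 336, 33]);
  translate([23, 23, 0]) cylinder(h = 401, r = 23);
  translate([300, 23, 0]) cylinder(h = 401, r = 23);
  translate([23, 313, 0]) cylinder(h = 401, r = 23);
  translate([300, 313, 0]) cylinder(h = 401, r = 23);
}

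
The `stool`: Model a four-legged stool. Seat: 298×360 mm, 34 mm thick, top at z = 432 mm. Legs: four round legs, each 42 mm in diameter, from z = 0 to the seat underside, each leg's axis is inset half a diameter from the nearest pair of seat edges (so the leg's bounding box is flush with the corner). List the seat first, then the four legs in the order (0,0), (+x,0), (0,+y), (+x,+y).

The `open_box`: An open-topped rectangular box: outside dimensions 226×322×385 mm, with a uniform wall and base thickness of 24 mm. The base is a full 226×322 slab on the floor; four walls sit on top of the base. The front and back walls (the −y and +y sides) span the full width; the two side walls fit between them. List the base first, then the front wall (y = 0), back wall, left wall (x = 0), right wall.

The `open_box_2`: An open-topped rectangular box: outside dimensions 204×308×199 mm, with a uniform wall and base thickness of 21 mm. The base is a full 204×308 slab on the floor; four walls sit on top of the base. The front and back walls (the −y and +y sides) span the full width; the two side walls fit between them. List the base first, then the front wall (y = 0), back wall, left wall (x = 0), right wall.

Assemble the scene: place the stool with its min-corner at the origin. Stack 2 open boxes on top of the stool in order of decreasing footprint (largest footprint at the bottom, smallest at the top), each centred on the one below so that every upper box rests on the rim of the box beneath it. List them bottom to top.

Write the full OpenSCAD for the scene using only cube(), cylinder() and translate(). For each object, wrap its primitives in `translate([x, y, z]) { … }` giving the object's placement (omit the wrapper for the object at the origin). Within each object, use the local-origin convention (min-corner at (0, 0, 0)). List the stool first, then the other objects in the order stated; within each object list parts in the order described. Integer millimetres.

translate([0, 0, 398]) cube([298, 360, 34]);
translate([21, 21, 0]) cylinder(h = 398, r = 21);
translate([277, 21, 0]) cylinder(h = 398, r = 21);
translate([21, 339, 0]) cylinder(h = 398, r = 21);
translate([277, 339, 0]) cylinder(h = 398, r = 21);
translate([36, 19, 432]) {
  cube([226, 322, 24]);
  translate([0, 0, 24]) cube([226, 24, 361]);
  translate([0, 298, 24]) cube([226, 24, 361]);
  translate([0, 24, 24]) cube([24, 274, 361]);
  translate([202, 24, 24]) cube([24, 274, 361]);
}
translate([47, 26, 817]) {
  cube([204, 308, 21]);
  translate([0, 0, 21]) cube([204, 21, 178]);
  translate([0, 287, 21]) cube([204, 21, 178]);
  translate([0, 21, 21]) cube([21, 266, 178]);
  translate([183, 21, 21]) cube([21, 266, 178]);
}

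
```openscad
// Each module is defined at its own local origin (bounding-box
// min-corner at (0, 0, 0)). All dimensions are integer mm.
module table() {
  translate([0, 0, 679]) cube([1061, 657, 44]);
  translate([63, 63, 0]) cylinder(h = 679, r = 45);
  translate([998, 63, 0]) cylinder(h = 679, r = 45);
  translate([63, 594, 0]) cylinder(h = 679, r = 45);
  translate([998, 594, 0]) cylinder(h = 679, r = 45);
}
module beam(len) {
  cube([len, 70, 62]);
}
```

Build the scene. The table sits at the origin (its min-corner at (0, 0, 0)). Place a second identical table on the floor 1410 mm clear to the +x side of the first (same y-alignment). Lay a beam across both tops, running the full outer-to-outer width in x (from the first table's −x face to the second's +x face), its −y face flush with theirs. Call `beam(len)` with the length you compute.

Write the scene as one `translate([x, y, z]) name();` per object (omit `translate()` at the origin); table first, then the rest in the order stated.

table();
translate([2471, 0, 0]) table();
translate([0, 0, 723]) beam(3532);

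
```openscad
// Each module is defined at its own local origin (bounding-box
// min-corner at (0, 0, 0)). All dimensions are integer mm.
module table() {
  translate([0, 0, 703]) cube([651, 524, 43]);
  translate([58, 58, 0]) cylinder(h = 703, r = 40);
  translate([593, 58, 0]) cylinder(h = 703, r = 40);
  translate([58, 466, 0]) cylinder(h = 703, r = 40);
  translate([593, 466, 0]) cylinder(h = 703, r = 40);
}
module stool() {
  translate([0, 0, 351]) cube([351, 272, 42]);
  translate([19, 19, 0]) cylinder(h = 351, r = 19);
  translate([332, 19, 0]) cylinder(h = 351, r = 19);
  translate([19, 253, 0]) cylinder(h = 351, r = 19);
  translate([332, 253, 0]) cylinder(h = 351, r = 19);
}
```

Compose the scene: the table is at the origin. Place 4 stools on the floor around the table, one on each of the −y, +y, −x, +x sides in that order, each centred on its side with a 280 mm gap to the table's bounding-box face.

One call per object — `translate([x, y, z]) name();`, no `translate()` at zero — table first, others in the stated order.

table();
translate([150, -552, 0]) stool();
translate([150, 804, 0]) stool();
translate([-631, 126, 0]) stool();
translate([931, 126, 0]) stool();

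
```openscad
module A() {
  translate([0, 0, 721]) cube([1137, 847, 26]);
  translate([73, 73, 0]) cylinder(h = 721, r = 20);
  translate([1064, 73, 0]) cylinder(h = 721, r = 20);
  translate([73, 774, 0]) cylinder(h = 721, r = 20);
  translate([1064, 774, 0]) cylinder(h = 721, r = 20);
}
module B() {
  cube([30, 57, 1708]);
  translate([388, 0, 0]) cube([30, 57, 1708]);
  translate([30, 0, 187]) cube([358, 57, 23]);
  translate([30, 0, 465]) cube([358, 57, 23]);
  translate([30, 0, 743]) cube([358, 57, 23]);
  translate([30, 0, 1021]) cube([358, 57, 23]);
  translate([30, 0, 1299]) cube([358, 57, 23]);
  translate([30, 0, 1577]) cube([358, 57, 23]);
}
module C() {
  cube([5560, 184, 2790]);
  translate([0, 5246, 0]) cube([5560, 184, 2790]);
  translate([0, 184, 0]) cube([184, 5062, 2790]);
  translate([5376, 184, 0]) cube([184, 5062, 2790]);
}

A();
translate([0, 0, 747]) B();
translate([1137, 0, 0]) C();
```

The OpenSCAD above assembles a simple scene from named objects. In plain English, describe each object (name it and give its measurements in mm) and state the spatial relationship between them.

A is a rectangular dining table. The top is 1137×847×26 mm with its upper surface at z = 747 mm. It stands on four round legs of 40 mm diameter, each leg's bounding box inset 53 mm from the nearest pair of top edges, running from the floor to the underside of the top.

B is a straight ladder. Two 30×57 mm vertical rails, 1708 mm tall, stand 418 mm apart (outside-to-outside) with their front faces coplanar on the −y side. 6 rungs, each 57 mm deep and 23 mm tall, span between the inner faces of the rails, front faces flush with the rails. The lowest rung's underside is at z = 187 mm and rungs are spaced 278 mm apart (underside to underside).

C is a box-shaped house frame (walls only): outside footprint 5560×5430 mm, wall height 2790 mm, wall thickness 184 mm. The two y-facing walls run the full x-width; the two x-facing walls fit between the inner faces of the y-facing walls.

The ladder is on top of the table. The house frame is against the table's +x side, with their −y faces flush.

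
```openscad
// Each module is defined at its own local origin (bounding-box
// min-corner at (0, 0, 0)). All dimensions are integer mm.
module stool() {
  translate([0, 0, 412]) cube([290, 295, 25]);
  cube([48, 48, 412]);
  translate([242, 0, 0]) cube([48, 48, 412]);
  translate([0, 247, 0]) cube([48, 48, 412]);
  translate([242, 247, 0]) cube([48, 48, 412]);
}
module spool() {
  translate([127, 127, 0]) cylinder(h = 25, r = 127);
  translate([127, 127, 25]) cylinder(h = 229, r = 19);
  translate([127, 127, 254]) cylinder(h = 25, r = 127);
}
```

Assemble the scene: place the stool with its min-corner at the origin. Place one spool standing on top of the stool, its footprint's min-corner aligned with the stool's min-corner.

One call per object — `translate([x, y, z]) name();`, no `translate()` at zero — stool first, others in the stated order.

stool();
translate([0, 0, 437]) spool();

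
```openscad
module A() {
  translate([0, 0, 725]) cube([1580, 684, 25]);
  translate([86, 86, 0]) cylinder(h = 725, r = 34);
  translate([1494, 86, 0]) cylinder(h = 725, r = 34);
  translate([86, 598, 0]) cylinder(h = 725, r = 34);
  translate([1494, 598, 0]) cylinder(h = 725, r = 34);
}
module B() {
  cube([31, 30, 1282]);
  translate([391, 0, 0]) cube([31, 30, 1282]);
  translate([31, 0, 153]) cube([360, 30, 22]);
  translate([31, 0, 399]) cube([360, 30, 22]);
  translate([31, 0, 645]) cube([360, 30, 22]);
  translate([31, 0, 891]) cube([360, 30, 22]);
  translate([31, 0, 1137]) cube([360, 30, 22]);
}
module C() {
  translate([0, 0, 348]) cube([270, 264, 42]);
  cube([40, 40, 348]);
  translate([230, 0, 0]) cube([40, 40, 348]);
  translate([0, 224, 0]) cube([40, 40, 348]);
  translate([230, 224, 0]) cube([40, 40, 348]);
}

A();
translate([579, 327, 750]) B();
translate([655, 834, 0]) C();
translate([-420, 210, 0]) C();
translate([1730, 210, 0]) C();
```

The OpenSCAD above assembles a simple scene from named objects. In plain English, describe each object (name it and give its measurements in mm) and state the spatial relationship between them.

A is a table with a 1580×684 mm rectangular top, 25 mm thick, top surface at z = 750 mm, supported by four round legs of 68 mm diameter, each leg's bounding box inset 52 mm from the nearest pair of top edges, running from the floor.

B is a straight ladder. Two 31×30 mm vertical rails, 1282 mm tall, stand 422 mm apart (outside-to-outside) with their front faces coplanar on the −y side. 5 rungs, each 30 mm deep and 22 mm tall, span between the inner faces of the rails, front faces flush with the rails. The lowest rung's underside is at z = 153 mm and rungs are spaced 246 mm apart (underside to underside).

C is a four-legged stool. The seat is a 270×264×42 mm slab whose top surface is at z = 390 mm; four square legs, each 40×40 mm in cross-section, run from the floor (z = 0) to the underside of the seat, each flush with a corner of the seat.

The ladder is on top of the table, centred. Three stools sit around the table at the +y, −x, +x sides.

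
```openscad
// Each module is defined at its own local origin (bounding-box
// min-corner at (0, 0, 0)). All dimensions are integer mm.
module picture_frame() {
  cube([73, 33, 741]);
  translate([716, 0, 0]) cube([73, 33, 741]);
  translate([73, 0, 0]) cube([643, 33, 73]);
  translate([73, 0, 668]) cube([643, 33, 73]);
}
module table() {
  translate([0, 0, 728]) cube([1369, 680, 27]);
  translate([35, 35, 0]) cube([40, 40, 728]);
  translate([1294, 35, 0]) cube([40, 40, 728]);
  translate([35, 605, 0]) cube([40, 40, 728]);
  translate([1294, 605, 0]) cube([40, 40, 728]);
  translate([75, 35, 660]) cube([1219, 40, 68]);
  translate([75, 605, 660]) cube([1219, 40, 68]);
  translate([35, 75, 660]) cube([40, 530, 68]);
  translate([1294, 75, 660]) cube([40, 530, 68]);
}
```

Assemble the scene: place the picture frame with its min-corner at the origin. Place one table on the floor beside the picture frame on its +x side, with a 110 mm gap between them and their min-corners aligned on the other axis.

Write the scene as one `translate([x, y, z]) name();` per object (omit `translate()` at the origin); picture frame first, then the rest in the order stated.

picture_frame();
translate([899, 0, 0]) table();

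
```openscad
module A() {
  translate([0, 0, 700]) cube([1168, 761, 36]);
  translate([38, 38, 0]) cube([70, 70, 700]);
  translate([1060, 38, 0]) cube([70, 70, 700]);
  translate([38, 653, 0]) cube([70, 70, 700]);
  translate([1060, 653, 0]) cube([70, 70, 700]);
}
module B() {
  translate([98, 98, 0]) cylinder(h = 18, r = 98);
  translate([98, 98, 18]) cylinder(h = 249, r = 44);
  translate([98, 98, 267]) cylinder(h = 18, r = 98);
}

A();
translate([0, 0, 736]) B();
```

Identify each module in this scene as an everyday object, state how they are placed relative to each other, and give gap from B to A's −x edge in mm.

The spool's min-x is at 0; the table's min-x is 0; gap = 0 mm.

A is a table. B is a spool. The spool is on top of the table. The gap from the spool to the table's −x edge is 0 mm.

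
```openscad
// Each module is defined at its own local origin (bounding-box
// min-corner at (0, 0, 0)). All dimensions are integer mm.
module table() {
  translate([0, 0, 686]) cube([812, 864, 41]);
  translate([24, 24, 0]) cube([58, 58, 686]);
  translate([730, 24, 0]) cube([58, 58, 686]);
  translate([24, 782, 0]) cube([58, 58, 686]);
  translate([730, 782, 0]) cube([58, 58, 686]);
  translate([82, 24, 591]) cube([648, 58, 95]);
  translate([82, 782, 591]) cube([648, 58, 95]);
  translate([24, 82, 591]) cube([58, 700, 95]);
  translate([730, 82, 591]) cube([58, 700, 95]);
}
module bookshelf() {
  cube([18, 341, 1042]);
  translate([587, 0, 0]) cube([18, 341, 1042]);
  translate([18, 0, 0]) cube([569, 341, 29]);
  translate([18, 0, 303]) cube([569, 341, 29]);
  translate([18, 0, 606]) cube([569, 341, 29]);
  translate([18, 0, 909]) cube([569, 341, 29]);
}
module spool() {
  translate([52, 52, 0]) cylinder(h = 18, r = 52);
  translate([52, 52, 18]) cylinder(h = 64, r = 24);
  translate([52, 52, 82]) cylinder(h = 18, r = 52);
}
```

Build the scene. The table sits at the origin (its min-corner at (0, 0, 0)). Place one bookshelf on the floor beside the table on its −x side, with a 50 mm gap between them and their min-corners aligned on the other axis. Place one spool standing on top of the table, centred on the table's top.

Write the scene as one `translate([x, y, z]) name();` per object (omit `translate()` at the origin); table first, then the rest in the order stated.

table();
translate([-655, 0, 0]) bookshelf();
translate([354, 380, 727]) spool();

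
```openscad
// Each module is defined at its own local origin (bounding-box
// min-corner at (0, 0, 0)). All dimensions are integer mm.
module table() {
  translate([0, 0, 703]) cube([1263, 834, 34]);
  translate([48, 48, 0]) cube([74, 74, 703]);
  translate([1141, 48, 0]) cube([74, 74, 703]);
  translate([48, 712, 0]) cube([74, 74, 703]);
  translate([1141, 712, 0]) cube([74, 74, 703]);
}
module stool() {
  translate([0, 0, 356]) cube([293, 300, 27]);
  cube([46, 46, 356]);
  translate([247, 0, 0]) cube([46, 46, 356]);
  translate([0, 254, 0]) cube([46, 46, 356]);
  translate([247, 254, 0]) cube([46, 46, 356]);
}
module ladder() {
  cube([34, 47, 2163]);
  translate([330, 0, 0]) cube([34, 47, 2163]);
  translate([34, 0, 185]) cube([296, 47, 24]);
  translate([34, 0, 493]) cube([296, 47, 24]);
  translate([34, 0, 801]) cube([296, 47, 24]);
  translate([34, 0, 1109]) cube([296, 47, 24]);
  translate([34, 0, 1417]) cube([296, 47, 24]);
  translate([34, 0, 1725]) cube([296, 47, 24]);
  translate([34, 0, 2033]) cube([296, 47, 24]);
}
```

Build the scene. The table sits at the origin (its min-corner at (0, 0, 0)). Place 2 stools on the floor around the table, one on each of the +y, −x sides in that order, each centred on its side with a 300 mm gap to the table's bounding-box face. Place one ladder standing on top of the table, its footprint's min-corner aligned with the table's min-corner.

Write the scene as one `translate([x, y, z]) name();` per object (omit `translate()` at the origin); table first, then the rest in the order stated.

table();
translate([485, 1134, 0]) stool();
translate([-593, 267, 0]) stool();
translate([0, 0, 737]) ladder();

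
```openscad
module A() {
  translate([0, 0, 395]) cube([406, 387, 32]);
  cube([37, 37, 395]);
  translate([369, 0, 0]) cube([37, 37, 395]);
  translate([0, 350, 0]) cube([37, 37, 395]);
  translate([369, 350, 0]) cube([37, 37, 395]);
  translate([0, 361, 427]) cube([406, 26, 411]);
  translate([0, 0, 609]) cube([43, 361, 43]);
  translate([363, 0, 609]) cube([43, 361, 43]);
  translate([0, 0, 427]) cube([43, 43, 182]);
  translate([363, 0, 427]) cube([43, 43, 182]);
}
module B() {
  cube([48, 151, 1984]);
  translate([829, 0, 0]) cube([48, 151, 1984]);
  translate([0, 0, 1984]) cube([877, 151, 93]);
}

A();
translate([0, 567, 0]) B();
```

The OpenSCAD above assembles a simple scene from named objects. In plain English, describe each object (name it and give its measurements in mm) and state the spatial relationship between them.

A is a chair. The seat is a 406×387×32 mm slab with its top at z = 427 mm, on four 37×37 mm corner legs (flush with the seat edges, standing on z = 0). A flat backrest 26 mm thick, 411 mm tall, spans the full seat width and rises from the seat top along its +y edge, rear face flush with the rear of the seat. Two armrests of 43×43 mm section run along each side from the seat's front edge to the front of the backrest, top faces 225 mm above the seat top and outer faces flush with the seat's x-edges; a 43×43 mm post under the front of each armrest stands on the seat at the front corner.

B is a rectangular door frame: two vertical jambs of 48×151 mm section, 1984 mm tall, with a clear opening 781 mm wide between their inner faces. A header 93 mm tall and 151 mm deep lies on top of the jambs and spans the full outside width.

The door frame is on the floor beside the chair on its +y side.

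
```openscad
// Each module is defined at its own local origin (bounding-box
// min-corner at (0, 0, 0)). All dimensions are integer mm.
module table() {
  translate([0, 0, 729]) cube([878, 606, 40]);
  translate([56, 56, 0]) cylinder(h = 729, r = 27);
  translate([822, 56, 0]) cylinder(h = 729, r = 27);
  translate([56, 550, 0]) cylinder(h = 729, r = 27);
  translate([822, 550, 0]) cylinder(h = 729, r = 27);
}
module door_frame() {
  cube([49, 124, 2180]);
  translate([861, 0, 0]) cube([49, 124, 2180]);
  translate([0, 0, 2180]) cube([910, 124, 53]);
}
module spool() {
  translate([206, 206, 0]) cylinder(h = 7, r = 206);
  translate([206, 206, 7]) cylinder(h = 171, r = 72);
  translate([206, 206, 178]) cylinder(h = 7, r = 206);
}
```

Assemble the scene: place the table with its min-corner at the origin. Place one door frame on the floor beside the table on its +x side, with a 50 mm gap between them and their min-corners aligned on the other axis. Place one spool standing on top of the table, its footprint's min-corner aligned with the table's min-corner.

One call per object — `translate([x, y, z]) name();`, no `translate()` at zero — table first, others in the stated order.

table();
translate([928, 0, 0]) door_frame();
translate([0, 0, 769]) spool();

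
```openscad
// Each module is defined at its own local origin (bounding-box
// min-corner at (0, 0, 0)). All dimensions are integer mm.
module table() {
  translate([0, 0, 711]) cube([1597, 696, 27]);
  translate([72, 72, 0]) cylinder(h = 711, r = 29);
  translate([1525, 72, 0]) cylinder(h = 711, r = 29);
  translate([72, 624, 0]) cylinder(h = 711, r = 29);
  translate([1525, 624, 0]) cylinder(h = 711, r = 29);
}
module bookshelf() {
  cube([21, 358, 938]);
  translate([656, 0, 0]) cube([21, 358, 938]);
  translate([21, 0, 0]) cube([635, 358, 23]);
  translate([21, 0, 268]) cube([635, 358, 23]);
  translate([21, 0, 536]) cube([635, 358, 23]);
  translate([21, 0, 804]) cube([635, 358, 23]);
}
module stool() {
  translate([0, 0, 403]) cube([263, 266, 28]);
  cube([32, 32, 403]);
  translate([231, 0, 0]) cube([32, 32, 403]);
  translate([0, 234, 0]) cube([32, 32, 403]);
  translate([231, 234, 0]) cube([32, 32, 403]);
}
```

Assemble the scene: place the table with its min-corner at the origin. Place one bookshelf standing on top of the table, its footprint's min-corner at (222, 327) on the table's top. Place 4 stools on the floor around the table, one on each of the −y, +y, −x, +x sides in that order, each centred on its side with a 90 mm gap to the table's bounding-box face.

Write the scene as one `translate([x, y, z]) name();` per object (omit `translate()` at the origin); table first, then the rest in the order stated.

table();
translate([222, 327, 738]) bookshelf();
translate([667, -356, 0]) stool();
translate([667, 786, 0]) stool();
translate([-353, 215, 0]) stool();
translate([1687, 215, 0]) stool();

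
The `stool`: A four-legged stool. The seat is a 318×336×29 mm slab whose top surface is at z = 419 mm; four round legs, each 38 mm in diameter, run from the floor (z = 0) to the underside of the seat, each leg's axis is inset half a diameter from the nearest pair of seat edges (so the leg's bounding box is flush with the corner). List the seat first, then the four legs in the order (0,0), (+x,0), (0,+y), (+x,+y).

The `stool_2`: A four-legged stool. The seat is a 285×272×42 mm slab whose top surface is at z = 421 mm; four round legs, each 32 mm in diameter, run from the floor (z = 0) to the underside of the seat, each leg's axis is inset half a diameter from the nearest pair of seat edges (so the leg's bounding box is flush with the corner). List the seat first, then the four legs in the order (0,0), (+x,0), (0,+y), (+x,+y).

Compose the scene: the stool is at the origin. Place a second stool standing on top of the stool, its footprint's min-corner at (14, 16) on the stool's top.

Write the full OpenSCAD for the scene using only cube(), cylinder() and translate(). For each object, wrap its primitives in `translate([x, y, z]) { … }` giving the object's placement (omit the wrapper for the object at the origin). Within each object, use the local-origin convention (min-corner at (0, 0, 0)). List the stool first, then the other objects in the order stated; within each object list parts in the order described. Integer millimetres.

translate([0, 0, 390]) cube([318, 336, 29]);
translate([19, 19, 0]) cylinder(h = 390, r = 19);
translate([299, 19, 0]) cylinder(h = 390, r = 19);
translate([19, 317, 0]) cylinder(h = 390, r = 19);
translate([299, 317, 0]) cylinder(h = 390, r = 19);
translate([14, 16, 419]) {
  translate([0, 0, 379]) cube([285, 272, 42]);
  translate([16, 16, 0]) cylinder(h = 379, r = 16);
  translate([269, 16, 0]) cylinder(h = 379, r = 16);
  translate([16, 256, 0]) cylinder(h = 379, r = 16);
  translate([269, 256, 0]) cylinder(h = 379, r = 16);
}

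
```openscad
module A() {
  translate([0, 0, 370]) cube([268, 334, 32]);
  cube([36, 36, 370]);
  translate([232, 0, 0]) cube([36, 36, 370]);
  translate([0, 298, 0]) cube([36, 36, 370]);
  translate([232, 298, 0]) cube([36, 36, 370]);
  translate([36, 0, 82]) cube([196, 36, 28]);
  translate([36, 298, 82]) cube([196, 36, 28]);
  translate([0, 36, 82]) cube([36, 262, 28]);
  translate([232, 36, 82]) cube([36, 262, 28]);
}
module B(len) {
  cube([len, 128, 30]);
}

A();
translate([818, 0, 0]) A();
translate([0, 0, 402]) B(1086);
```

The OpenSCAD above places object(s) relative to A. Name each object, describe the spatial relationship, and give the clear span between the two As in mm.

A is a stool. B is a beam. A beam spans the tops of two stools. The clear span between the two stools is 550 mm.

Second stool starts at x = 818; first ends at x = 268; clear span = 818 − 268 = 550 mm.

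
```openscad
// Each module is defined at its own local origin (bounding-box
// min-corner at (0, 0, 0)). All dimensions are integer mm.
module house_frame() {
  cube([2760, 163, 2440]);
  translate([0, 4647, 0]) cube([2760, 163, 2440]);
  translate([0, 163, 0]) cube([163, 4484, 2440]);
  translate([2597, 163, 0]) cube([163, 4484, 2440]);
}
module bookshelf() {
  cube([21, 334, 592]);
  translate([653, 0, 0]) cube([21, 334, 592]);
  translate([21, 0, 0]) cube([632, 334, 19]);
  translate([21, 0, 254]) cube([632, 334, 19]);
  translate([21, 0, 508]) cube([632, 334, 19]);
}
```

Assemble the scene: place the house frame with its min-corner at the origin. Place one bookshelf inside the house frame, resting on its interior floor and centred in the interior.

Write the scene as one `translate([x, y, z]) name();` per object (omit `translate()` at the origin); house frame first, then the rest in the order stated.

house_frame();
translate([1043, 2238, 0]) bookshelf();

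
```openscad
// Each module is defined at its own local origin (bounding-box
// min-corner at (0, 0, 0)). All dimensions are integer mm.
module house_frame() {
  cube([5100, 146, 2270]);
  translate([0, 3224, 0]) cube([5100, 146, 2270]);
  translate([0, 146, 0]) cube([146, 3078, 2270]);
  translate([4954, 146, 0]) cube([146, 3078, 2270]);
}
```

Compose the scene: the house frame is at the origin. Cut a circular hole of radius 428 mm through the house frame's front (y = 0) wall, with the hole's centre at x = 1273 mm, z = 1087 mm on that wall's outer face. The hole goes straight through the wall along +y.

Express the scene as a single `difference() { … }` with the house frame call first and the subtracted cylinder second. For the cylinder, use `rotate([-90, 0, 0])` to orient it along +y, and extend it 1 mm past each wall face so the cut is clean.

difference() {
  house_frame();
  translate([1273, -1, 1087]) rotate([-90, 0, 0]) cylinder(h = 148, r = 428);
}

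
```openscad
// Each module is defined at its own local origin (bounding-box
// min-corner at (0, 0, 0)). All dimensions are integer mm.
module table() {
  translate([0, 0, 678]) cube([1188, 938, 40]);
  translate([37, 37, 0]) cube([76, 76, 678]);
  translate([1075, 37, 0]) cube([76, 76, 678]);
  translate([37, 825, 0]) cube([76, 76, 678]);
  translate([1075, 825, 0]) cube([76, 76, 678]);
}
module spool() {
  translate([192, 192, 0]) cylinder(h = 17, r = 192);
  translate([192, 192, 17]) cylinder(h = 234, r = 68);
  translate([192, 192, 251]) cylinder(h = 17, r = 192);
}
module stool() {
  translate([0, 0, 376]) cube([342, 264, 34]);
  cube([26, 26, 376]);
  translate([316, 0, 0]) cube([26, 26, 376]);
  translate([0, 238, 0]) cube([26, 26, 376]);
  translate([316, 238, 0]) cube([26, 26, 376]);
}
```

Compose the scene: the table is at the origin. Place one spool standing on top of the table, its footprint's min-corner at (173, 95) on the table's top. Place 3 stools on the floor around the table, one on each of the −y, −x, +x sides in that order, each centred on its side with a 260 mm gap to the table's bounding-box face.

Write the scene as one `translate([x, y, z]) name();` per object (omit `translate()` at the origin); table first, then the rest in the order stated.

table();
translate([173, 95, 718]) spool();
translate([423, -524, 0]) stool();
translate([-602, 337, 0]) stool();
translate([1448, 337, 0]) stool();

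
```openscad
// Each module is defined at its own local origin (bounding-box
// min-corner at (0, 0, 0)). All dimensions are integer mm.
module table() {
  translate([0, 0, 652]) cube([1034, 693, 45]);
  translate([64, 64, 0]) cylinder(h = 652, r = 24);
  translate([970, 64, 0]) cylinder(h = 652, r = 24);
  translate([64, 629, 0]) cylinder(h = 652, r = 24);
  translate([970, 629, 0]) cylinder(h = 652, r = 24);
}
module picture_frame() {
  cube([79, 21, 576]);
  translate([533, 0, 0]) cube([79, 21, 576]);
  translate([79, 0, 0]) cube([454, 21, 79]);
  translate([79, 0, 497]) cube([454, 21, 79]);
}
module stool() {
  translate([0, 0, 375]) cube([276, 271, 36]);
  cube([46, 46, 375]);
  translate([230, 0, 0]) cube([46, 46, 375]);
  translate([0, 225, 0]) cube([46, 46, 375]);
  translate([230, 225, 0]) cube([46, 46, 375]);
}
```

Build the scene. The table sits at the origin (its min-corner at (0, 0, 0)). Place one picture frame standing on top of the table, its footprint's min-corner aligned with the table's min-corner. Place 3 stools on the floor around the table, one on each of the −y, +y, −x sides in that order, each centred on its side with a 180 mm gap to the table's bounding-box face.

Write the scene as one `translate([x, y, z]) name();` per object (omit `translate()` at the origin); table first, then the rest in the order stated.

table();
translate([0, 0, 697]) picture_frame();
translate([379, -451, 0]) stool();
translate([379, 873, 0]) stool();
translate([-456, 211, 0]) stool();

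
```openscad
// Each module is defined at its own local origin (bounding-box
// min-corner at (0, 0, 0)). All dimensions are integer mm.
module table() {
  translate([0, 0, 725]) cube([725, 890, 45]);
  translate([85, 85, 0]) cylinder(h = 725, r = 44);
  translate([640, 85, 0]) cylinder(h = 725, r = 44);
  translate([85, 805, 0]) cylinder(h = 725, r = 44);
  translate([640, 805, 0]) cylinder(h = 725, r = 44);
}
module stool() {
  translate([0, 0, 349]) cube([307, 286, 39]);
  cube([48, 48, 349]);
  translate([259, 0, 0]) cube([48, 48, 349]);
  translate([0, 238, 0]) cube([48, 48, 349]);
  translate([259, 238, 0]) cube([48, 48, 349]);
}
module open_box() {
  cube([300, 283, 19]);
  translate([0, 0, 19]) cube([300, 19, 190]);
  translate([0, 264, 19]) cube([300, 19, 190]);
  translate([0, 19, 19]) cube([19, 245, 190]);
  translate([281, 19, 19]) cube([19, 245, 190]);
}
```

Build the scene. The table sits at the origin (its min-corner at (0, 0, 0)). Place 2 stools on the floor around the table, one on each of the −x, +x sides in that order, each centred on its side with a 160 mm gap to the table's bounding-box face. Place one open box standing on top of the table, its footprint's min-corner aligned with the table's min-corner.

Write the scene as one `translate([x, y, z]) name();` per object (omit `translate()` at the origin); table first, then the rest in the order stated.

table();
translate([-467, 302, 0]) stool();
translate([885, 302, 0]) stool();
translate([0, 0, 770]) open_box();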